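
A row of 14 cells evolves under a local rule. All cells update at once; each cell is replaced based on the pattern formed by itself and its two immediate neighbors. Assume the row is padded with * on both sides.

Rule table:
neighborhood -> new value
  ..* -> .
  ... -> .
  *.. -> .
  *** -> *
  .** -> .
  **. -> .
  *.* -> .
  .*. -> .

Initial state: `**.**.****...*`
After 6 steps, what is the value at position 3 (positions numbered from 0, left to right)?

.

step 1: *......**.....
step 2: ..............
step 3: ..............  (fixed point — unchanged through step 6)
position 3 holds .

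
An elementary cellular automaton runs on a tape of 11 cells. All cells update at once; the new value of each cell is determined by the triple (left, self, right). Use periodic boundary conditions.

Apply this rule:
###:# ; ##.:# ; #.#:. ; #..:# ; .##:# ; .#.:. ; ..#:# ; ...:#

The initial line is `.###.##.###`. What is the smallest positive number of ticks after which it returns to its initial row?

.###.##.###

1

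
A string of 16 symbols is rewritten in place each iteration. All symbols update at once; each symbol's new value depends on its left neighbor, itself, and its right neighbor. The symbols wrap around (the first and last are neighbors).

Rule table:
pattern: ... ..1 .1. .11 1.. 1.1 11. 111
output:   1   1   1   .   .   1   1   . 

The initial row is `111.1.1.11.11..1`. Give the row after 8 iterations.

iteration 1: ..111111.11.1.1.
iteration 2: 11.....11.11111.
iteration 3: .1.1111.11....11
iteration 4: 111...11.1.111.1
iteration 5: ..1.11.1111..11.
iteration 6: 1111.11...1.1.1.
iteration 7: ...11.1.11111111
iteration 8: .11.1111.......1

.11.1111.......1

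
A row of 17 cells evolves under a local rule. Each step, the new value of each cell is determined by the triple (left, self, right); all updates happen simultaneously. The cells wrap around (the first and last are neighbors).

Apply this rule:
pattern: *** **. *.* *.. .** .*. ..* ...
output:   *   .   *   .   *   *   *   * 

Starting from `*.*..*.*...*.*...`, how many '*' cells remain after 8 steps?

14

***.****.*****.**
**.****.*****.***
*.****.*****.****
.****.*****.*****
****.*****.*****.
***.*****.*****.*
**.*****.*****.**
*.*****.*****.***
count of *: 14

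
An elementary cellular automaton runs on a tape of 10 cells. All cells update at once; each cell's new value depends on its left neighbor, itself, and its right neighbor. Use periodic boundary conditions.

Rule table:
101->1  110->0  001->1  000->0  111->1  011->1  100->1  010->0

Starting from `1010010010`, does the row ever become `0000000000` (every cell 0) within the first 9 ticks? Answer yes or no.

0101101101
1011011010
0110110101
1101101010
1011010101
0110101011
1101010110
1010101101
0101011011
tick 9 is 0101011011, still not uniform 0

no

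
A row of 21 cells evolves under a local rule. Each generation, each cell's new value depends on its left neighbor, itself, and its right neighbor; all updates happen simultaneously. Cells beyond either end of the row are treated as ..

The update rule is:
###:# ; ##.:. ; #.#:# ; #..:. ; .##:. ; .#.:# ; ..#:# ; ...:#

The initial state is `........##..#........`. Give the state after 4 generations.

##.##..##.##.#.#.#..#

generation 1: ########...##.#######
generation 2: .######..##..#.#####.
generation 3: #.####..#...###.###..
generation 4: ##.##..##.##.#.#.#..#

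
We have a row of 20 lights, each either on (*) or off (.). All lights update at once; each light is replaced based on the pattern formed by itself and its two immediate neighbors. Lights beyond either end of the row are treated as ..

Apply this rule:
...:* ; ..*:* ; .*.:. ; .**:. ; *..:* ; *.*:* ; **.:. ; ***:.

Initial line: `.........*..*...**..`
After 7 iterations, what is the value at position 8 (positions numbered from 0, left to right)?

iteration 1: *********.**.***..**
iteration 2: .........*..*...**..  (repeats iteration 0; period 2)
iteration 7: *********.**.***..**
position 8 holds *

*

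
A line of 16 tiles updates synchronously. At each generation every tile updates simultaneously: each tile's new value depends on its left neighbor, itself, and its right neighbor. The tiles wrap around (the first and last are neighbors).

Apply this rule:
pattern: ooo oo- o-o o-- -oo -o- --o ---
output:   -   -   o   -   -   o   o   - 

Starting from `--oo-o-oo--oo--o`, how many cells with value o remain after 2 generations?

6

-o--ooo---o---oo
oo-o-----oo--o--
count of o: 6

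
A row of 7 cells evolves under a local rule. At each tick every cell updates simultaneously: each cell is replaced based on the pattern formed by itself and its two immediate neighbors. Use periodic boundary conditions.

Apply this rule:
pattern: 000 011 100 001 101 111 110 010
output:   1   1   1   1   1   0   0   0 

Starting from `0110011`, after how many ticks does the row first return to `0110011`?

14

1101110
1011001
0110111
1101100
1011011
0110110
1101101
0011011
1110110
1001101
0111011
1100110
1011101
0110011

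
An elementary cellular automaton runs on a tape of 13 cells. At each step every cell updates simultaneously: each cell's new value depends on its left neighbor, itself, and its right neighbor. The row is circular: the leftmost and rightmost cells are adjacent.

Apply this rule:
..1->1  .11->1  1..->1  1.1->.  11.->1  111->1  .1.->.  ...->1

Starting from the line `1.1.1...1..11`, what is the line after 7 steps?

11111111.1111

1....111.1111
11111111.1111
11111111.1111  (fixed point — unchanged through step 7)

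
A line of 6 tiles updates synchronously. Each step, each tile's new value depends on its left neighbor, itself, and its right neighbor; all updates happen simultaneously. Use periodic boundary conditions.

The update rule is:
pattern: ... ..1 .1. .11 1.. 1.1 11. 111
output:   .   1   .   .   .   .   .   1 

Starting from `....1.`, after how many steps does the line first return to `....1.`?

6

step 1: ...1..
step 2: ..1...
step 3: .1....
step 4: 1.....
step 5: .....1
step 6: ....1.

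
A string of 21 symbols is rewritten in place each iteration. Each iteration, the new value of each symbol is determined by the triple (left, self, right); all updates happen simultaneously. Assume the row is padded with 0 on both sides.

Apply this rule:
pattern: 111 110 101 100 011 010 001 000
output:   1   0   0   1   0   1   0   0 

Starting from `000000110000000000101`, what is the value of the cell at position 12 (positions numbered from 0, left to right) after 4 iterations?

0

000000001000000000101
000000001100000000101
000000000010000000101
000000000011000000101
position 12 holds 0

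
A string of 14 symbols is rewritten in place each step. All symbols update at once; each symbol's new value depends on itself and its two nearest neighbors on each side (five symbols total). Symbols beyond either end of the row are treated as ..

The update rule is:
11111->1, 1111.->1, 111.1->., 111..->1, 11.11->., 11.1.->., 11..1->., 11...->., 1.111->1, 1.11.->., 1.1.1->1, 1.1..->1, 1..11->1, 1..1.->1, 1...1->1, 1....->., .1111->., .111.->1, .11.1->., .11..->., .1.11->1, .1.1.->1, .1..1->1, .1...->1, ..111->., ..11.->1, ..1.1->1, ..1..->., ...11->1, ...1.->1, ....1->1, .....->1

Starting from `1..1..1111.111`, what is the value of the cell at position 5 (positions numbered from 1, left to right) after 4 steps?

.11.11..1..111
11.....1.11.11
1...11111.....
.111..111..111
position 5 holds .

.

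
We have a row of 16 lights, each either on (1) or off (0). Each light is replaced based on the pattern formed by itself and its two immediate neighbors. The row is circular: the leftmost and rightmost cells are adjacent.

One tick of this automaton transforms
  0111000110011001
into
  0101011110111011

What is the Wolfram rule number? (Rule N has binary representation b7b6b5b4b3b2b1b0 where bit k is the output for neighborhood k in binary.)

position 2: 111 → 0  (bit 7 = 0)
position 3: 110 → 1  (bit 6 = 1)
position 0: 101 → 0  (bit 5 = 0)
position 4: 100 → 0  (bit 4 = 0)
position 1: 011 → 1  (bit 3 = 1)
position 15: 010 → 1  (bit 2 = 1)
position 6: 001 → 1  (bit 1 = 1)
position 5: 000 → 1  (bit 0 = 1)
bits b7..b0 = 01001111 = 79

79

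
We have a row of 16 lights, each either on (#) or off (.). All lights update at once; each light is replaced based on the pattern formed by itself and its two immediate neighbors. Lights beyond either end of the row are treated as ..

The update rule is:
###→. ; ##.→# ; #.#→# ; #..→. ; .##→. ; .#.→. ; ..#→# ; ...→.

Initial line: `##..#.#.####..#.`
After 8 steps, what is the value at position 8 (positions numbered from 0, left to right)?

.

step 1: .#.#.#.#...#.#..
step 2: #.#.#.#...#.#...
step 3: .#.#.#...#.#....
step 4: #.#.#...#.#.....
step 5: .#.#...#.#......
step 6: #.#...#.#.......
step 7: .#...#.#........
step 8: #...#.#.........
position 8 holds .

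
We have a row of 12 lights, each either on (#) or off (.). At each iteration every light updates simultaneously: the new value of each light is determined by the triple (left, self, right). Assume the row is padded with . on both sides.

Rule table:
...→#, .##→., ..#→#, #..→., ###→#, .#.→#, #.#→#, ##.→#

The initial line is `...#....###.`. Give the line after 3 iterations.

####.###.##.
.####.###.#.
#.####.####.

#.####.####.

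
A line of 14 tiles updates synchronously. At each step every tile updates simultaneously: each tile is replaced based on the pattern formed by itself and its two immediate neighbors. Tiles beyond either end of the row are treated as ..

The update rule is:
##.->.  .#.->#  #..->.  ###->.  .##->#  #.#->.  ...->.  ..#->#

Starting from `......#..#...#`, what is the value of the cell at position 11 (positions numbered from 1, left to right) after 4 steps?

.....##.##..##
....##..#..##.
...##..##.##..
..##..##..#...
position 11 holds #

#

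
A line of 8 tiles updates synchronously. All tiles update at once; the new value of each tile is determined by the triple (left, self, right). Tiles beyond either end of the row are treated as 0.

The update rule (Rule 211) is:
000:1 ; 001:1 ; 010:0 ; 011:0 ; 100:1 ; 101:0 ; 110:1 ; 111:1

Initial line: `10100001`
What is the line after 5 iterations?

00011110
11101111
01100111
10111011
00011001

00011001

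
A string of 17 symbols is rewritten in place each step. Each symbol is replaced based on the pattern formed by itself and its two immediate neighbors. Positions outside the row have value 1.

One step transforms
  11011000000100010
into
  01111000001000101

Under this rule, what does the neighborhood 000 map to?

At position 6 the neighborhood is 000; the next row has 0 there.

0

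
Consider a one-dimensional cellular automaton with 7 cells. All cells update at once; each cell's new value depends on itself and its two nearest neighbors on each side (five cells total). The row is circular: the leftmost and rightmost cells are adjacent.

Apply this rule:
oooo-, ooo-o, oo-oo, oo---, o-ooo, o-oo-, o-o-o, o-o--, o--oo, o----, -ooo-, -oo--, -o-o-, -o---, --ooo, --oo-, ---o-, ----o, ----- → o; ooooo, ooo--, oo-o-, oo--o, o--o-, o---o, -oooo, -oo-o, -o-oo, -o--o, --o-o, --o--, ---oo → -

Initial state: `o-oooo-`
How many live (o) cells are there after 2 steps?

4

step 1: o-o-oo-
step 2: ooo-o--
count of o: 4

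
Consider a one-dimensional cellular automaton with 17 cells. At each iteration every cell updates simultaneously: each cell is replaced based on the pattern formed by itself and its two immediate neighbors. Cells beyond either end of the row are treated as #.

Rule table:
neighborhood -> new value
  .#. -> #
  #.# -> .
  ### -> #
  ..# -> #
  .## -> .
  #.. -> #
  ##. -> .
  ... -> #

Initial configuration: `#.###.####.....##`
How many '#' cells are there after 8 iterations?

iteration 1: ...#...##.#####.#
iteration 2: #######....###...
iteration 3: ######.####.#.###
iteration 4: #####...##..#..##
iteration 5: ####.###..#####.#
iteration 6: ###...#.##.###...
iteration 7: ##.####.....#.###
iteration 8: #...##.######..##
count of #: 11

11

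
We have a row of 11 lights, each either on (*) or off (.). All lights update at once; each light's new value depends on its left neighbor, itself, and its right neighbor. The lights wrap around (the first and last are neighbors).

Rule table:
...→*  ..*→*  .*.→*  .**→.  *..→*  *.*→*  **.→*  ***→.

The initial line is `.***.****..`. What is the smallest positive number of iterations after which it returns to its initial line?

iteration 1: *..**...***
iteration 2: ***.****...
iteration 3: ..**...****
iteration 4: **.****...*
iteration 5: .**...****.
iteration 6: *.****...**
iteration 7: **...****..
iteration 8: .****...***
iteration 9: *...****..*
iteration 10: ****...***.
iteration 11: ...****..**
iteration 12: ***...***.*
iteration 13: ..****..**.
iteration 14: **...***.**
iteration 15: .****..**..
iteration 16: *...***.***
iteration 17: ****..**...
iteration 18: ...***.****
iteration 19: ***..**...*
iteration 20: ..***.****.
iteration 21: **..**...**
iteration 22: .***.****..

22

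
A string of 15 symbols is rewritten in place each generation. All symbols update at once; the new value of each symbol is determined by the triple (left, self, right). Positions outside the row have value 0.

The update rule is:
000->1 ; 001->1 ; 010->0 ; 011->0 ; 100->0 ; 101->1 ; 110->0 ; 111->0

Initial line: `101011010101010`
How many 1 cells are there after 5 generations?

6

010100101010100
101001010101001
010010101010010
100101010100100
001010101001001
count of 1: 6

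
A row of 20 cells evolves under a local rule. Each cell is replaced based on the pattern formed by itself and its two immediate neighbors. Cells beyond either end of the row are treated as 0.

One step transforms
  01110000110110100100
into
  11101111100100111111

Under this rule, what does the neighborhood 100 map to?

At position 4 the neighborhood is 100; the next row has 1 there.

1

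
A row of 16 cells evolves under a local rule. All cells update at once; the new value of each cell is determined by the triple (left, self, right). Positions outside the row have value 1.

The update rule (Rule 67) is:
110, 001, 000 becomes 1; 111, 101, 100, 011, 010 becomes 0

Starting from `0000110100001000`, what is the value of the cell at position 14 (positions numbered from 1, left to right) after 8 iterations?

1

0111010001110011
0001000110010100
0110011010100001
0010101000001110
0100000011110010
0001111100010100
0110000101100001
0010111000101110
position 14 holds 1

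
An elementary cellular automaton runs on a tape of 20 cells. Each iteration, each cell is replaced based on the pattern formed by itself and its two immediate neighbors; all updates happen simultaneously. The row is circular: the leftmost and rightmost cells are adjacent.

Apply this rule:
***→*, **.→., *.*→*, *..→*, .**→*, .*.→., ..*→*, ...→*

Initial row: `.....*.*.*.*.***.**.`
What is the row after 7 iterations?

iteration 1: *****.*.*.*.***.**.*
iteration 2: ****.*.*.*.***.**.**
iteration 3: ***.*.*.*.***.**.***
iteration 4: **.*.*.*.***.**.****
iteration 5: *.*.*.*.***.**.*****
iteration 6: .*.*.*.***.**.******
iteration 7: *.*.*.***.**.******.

*.*.*.***.**.******.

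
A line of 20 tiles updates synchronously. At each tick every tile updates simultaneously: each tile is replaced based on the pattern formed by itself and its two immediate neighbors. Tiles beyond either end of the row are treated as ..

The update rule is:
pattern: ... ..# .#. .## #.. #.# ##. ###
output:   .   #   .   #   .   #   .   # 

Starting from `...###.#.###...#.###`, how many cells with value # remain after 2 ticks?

..###.#.###...#.###.
.###.#.###...#.###..
count of #: 11

11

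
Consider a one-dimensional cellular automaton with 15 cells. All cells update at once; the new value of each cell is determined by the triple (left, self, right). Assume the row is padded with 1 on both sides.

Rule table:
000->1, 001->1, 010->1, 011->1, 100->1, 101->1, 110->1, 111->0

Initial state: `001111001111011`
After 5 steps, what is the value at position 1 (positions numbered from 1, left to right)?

1

111001111001110
001111001111011  (repeats step 0; period 2)
step 5: 111001111001110
position 1 holds 1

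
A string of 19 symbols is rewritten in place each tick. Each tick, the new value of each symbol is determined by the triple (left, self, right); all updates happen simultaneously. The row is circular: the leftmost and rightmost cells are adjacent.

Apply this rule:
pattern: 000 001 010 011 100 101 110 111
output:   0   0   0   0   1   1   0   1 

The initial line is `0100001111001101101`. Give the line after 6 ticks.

1010000110100010010
0101000001010001001
1010100000101000100
0101010000010100010
0010101000001010001
1001010100000101000

1001010100000101000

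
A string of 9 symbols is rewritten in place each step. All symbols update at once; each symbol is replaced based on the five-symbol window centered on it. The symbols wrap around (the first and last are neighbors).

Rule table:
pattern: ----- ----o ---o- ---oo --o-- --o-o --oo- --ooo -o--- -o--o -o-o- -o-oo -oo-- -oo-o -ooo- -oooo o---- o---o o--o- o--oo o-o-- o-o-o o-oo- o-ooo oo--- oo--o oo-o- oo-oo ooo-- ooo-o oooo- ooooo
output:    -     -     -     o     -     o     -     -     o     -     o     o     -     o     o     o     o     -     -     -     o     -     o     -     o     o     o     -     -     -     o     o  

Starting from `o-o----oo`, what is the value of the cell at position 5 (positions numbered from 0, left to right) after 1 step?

-oooo-o-o
position 5 holds -

-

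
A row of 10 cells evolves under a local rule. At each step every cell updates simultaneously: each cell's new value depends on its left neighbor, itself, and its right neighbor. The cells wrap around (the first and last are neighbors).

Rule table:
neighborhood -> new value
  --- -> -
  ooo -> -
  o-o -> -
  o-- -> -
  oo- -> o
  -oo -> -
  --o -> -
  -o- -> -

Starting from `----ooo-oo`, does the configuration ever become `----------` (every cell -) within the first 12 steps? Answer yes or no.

step 1: ------o--o
step 2: ----------
all cells are - at step 2

yes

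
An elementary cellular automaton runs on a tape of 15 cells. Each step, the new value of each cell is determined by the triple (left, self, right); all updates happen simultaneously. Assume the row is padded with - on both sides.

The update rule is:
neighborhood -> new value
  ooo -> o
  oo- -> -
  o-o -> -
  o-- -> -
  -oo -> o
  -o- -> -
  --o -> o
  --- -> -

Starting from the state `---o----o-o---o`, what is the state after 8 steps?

--o----o-----o-
-o----o-----o--
o----o-----o---
----o-----o----
---o-----o-----
--o-----o------
-o-----o-------
o-----o--------

o-----o--------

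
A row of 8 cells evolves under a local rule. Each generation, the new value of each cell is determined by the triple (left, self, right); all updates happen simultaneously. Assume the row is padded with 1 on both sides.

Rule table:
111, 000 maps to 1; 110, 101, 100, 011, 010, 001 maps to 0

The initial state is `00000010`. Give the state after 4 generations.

01111110

generation 1: 01111000
generation 2: 00110010
generation 3: 00000000
generation 4: 01111110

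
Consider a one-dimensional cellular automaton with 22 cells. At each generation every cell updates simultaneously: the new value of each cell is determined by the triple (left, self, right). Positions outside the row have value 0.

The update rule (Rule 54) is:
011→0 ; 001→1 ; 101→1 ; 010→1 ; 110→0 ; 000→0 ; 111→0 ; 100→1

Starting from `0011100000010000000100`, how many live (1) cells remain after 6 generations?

0100010000111000001110
1110111001000100010001
0001000111101110111011
0011101000010001000100
0100011100111011101110
1110100011000100010001
count of 1: 9

9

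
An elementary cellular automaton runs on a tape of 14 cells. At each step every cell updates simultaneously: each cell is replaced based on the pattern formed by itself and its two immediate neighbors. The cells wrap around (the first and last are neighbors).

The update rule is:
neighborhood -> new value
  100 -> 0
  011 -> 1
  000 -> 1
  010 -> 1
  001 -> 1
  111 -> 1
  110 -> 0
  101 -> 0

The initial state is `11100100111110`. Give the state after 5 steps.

11001111001100

11001101111100
10011001111001
00110011110011
01100111100110
11001111001100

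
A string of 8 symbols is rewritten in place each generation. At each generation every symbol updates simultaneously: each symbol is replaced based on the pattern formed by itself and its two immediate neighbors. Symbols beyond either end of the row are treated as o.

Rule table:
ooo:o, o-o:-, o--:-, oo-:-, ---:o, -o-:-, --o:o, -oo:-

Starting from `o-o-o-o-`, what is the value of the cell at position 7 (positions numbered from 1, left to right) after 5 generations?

o

--------
-ooooooo
--oooooo
-o-ooooo
----oooo
position 7 holds o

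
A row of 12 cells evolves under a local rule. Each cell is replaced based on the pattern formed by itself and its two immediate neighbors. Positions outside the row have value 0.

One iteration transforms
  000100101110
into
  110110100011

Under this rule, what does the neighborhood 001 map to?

At position 2 the neighborhood is 001; the next row has 0 there.

0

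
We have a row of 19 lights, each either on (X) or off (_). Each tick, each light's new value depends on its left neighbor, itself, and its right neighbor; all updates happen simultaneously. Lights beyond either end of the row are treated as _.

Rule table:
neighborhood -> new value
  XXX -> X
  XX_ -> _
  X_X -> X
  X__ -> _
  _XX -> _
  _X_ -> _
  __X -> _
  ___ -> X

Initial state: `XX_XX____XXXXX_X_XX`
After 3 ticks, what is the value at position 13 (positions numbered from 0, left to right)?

__X___XX__XXX_X_X__
X___X______X_X_X__X
__X___XXXX__X_X____
position 13 holds _

_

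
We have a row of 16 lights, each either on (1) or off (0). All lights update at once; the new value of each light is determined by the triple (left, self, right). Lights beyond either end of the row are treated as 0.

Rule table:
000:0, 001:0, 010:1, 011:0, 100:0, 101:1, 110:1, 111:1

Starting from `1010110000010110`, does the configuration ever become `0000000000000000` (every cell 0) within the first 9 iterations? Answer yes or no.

1111010000011010
0111110000001110
0011110000000110
0001110000000010
0000110000000010
0000010000000010
0000010000000010  (fixed point — unchanged through iteration 9)
iteration 9 is 0000010000000010, still not uniform 0

no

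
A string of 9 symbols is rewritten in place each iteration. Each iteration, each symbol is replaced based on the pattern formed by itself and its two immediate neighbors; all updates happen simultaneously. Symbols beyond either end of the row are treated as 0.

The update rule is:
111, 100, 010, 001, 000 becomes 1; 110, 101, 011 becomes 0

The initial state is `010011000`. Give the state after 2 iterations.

iteration 1: 111100111
iteration 2: 011011010

011011010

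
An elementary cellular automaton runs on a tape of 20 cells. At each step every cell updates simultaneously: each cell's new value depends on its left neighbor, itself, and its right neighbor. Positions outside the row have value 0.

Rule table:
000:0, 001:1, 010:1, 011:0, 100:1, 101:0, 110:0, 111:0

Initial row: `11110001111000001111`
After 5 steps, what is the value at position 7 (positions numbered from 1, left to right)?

1

00001010000100010000
00011011001110111000
00100000110000000100
01110001001000001110
10001011111100010001
position 7 holds 1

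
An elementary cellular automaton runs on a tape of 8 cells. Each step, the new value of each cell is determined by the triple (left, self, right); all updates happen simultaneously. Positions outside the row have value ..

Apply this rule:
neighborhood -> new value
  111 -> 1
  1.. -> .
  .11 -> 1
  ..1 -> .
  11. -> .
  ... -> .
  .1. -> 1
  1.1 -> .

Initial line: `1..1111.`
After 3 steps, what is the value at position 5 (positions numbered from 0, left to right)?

1..111..
1..11...
1..1....
position 5 holds .

.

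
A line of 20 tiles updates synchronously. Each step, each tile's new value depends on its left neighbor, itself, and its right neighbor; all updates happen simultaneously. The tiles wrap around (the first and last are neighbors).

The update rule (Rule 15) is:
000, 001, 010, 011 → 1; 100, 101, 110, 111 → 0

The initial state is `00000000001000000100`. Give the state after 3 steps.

11111111111011111101
00000000000010000001
01111111111110111111

01111111111110111111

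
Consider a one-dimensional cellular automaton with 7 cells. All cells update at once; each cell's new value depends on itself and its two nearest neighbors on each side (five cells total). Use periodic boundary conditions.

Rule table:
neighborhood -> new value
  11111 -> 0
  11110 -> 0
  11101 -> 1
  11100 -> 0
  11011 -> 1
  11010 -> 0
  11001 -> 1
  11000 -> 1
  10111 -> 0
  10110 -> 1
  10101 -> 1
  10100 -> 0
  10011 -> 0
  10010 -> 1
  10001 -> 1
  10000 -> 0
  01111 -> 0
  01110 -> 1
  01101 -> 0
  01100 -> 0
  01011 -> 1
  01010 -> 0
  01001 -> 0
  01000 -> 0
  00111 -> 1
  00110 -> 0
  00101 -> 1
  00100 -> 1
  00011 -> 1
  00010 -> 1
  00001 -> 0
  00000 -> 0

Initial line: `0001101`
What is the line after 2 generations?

generation 1: 0110000
generation 2: 1001000

1001000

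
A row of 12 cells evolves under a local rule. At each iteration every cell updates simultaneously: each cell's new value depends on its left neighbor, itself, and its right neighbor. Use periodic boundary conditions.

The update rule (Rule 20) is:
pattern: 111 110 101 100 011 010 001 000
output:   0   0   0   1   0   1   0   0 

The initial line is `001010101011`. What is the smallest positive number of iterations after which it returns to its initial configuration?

iteration 1: 101010101000
iteration 2: 101010101100
iteration 3: 101010100010
iteration 4: 101010110010
iteration 5: 101010001010
iteration 6: 101011001010
iteration 7: 101000101010
iteration 8: 101100101010
iteration 9: 100010101010
iteration 10: 110010101010
iteration 11: 001010101010
iteration 12: 001010101011

12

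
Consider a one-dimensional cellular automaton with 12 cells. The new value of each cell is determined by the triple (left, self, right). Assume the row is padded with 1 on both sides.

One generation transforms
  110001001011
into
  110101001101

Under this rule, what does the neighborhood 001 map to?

0

At position 4 the neighborhood is 001; the next row has 0 there.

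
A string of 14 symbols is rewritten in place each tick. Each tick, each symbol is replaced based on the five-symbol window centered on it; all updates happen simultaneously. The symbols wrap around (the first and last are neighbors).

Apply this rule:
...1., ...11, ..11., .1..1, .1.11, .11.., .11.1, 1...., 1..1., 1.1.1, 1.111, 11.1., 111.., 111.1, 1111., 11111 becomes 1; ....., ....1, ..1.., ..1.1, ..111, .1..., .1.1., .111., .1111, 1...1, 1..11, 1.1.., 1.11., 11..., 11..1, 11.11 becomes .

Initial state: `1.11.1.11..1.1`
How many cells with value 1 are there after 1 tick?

tick 1: 1..1111.1.1.1.
count of 1: 8

8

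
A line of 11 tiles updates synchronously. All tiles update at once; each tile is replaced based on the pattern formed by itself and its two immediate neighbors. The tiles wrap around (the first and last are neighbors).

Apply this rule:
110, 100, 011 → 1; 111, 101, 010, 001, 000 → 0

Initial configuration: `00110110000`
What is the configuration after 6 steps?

10001110010

step 1: 00110111000
step 2: 00110101100
step 3: 00110001110
step 4: 00111001011
step 5: 10101100011
step 6: 10001110010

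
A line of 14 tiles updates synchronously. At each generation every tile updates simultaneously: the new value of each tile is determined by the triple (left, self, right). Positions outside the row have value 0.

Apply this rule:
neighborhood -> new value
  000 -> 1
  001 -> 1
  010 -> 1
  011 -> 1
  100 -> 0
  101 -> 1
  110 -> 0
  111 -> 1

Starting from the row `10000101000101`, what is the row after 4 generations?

generation 1: 10111111011111
generation 2: 11111110111110
generation 3: 11111101111100
generation 4: 11111011111001

11111011111001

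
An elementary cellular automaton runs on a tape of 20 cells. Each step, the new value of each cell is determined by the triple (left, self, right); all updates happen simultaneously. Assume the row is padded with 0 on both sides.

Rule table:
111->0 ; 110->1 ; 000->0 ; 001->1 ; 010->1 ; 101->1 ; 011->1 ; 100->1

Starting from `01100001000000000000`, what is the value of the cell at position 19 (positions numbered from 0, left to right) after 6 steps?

0

11110011100000000000
10011110110000000000
11110011111000000000
10011110001100000000
11110011011110000000
10011111110011000000
position 19 holds 0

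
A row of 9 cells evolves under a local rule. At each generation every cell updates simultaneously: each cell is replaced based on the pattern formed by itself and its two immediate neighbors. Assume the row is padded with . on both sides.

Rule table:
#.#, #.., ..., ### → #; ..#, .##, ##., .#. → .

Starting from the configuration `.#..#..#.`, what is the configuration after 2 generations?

..#..#..#
#..#..#..

#..#..#..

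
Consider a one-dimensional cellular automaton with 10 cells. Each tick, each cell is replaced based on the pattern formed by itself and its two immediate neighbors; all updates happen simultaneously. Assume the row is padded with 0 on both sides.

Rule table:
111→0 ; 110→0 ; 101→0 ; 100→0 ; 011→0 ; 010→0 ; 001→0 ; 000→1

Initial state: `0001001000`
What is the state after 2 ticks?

tick 1: 1100000011
tick 2: 0001111000

0001111000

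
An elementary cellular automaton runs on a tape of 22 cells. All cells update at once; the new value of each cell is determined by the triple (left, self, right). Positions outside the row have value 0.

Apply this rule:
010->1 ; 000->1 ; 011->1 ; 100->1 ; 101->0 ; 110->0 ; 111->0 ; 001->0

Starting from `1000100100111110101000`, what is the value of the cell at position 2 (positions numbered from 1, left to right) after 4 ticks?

tick 1: 1110110110100000101111
tick 2: 1000100100111110101000  (repeats tick 0; period 2)
tick 4: 1000100100111110101000
position 2 holds 0

0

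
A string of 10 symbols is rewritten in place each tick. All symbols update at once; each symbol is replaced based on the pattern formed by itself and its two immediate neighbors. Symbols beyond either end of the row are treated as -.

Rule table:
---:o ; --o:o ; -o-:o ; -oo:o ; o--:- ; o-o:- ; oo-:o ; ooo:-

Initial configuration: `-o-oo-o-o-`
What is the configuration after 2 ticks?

oo-oo-o-o-

oo-oo-o-o-
oo-oo-o-o-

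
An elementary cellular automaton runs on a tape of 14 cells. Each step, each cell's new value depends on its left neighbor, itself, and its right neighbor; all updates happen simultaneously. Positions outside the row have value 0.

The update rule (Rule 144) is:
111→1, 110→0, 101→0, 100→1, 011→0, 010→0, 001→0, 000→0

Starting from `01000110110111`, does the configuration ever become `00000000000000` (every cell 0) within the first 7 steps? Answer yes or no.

no

00100000000010
00010000000001
00001000000000
00000100000000
00000010000000
00000001000000
00000000100000
step 7 is 00000000100000, still not uniform 0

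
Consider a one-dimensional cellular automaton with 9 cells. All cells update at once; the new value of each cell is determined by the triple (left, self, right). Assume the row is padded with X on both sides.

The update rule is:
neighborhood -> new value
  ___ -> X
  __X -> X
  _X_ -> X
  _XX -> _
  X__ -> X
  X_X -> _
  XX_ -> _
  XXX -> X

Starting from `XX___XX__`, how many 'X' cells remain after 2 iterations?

X_XXX__XX
___X_XX_X
count of X: 4

4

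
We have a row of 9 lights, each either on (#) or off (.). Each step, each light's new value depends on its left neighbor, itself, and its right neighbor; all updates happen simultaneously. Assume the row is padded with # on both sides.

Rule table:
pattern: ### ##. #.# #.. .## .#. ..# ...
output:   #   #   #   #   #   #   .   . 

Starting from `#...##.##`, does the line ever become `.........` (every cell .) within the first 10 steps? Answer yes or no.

no

##..#####
###.#####
#########
#########  (fixed point — unchanged through step 10)
step 10 is #########, still not uniform .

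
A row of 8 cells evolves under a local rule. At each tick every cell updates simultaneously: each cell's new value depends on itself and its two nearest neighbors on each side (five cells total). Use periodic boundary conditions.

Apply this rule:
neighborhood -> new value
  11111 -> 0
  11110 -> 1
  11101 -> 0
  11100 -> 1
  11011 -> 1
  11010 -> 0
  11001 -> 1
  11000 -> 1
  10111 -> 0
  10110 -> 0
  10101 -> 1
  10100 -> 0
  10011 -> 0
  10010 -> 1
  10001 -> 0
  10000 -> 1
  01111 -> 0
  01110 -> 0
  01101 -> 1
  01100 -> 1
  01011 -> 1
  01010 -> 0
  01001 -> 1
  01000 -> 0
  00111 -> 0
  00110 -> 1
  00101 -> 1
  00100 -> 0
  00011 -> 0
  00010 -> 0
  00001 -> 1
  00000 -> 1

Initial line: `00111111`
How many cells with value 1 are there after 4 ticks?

10000011
11111000
00011100
11000111
count of 1: 5

5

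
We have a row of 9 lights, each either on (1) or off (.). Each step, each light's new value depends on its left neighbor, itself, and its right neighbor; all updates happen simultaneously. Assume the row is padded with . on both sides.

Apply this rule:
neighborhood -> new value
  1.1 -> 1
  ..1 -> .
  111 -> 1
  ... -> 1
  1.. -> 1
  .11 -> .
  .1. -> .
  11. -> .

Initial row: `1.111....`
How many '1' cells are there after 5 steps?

4

.1.1.1111
..1.1.11.
1..1.1..1
.1..1.1..
..1..1.11
count of 1: 4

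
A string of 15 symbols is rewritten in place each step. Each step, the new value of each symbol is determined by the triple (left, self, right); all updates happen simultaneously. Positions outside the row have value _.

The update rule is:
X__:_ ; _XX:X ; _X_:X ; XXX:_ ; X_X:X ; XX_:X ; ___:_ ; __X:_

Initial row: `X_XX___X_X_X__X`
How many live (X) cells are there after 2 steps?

XXXX___XXXXX__X
X__X___X___X__X
count of X: 5

5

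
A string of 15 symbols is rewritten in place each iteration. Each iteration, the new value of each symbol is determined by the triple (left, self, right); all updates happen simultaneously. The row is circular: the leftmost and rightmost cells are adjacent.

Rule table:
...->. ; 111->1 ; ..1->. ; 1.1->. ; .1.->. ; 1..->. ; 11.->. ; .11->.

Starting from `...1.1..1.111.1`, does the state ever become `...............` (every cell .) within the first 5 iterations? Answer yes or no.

...........1...
...............
all cells are . at iteration 2

yes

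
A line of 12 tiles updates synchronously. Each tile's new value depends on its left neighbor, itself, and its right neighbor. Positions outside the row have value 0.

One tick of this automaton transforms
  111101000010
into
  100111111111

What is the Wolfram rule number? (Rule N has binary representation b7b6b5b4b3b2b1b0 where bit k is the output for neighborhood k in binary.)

position 1: 111 → 0  (bit 7 = 0)
position 3: 110 → 1  (bit 6 = 1)
position 4: 101 → 1  (bit 5 = 1)
position 6: 100 → 1  (bit 4 = 1)
position 0: 011 → 1  (bit 3 = 1)
position 5: 010 → 1  (bit 2 = 1)
position 9: 001 → 1  (bit 1 = 1)
position 7: 000 → 1  (bit 0 = 1)
bits b7..b0 = 01111111 = 127

127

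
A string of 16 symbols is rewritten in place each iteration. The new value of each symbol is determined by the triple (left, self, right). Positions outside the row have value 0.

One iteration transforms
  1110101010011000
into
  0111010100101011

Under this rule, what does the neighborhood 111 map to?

At position 1 the neighborhood is 111; the next row has 1 there.

1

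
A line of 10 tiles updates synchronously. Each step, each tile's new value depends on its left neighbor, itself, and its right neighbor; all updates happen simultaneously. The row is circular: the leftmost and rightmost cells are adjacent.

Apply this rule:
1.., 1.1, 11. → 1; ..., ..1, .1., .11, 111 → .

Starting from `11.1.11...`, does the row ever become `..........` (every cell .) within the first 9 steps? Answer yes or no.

no

.11.1.11..
..11.1.11.
...11.1.11
1...11.1.1
11...11.1.
.11...11.1
1.11...11.
.1.11...11
1.1.11...1
step 9 is 1.1.11...1, still not uniform .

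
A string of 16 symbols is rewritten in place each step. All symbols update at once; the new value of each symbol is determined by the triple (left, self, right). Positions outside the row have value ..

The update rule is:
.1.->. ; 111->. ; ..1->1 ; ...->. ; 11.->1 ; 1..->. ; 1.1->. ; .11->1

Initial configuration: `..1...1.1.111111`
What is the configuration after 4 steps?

.1...1....1....1
1...1....1....1.
...1....1....1..
..1....1....1...

..1....1....1...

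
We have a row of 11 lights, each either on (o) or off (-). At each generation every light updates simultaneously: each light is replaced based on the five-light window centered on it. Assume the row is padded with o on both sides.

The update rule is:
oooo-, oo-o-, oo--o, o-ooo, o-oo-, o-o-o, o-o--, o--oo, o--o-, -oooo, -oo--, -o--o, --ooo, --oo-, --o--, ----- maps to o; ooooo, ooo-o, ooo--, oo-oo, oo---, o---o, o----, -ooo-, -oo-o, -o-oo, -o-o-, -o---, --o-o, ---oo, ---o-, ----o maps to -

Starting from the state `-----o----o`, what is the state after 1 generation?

--o--o----o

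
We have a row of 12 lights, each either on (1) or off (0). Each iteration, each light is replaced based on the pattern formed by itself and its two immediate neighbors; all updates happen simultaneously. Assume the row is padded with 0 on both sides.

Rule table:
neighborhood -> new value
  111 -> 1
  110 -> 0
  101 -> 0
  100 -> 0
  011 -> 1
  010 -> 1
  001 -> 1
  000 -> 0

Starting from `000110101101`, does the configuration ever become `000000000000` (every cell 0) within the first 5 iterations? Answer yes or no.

001100101001
011001101011
110011001010
100110011010
101100110010
iteration 5 is 101100110010, still not uniform 0

no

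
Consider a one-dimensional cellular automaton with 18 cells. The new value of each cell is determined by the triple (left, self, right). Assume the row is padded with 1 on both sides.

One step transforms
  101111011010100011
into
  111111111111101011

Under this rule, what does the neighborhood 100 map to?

0

At position 13 the neighborhood is 100; the next row has 0 there.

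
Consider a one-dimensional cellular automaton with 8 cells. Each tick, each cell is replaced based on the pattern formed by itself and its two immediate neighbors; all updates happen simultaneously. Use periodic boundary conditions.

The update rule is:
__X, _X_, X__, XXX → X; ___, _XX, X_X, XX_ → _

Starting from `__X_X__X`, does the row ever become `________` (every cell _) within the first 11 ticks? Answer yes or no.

XXX_XXXX
XX___XXX
X_X_X_XX
__X_X__X  (repeats tick 0; period 4)
tick 11: X_X_X_XX
tick 11 is X_X_X_XX, still not uniform _

no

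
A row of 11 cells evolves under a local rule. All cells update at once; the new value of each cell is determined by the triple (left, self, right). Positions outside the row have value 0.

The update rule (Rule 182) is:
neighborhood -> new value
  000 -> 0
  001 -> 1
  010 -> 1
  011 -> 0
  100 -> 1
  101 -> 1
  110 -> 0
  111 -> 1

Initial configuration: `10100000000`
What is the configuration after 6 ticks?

11101110100

11110000000
01101000000
10011100000
11101010000
01011111000
11101110100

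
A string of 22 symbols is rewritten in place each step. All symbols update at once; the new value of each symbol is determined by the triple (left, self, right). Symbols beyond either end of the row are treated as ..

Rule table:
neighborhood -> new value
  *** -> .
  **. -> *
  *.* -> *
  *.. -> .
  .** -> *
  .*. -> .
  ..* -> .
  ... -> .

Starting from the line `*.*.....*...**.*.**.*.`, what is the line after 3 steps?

.*..........***.****..
............*.***..*..
.............**.*.....

.............**.*.....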